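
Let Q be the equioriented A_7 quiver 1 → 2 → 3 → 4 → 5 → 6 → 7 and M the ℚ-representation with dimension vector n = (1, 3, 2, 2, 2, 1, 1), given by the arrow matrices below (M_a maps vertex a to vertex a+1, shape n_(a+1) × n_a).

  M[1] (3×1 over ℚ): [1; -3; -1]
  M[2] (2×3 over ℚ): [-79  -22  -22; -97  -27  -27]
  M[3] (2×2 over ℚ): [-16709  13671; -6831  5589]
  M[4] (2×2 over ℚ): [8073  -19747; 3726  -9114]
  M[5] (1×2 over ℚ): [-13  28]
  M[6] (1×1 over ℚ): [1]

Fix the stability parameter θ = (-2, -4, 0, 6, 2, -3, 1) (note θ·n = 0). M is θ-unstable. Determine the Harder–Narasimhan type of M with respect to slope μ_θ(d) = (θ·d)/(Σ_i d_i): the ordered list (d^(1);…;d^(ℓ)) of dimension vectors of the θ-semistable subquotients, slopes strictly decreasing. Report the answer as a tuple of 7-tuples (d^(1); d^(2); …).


Interval decomposition of M: I[1,3], I[2,2], I[2,4], I[4,7], I[5,5].
HN type (ℓ=6): μ^(1)=6; μ^(2)=2; μ^(3)=3/2; μ^(4)=0; μ^(5)=-3; μ^(6)=-4

((0, 0, 0, 1, 0, 0, 0); (0, 0, 0, 0, 1, 0, 0); (0, 0, 0, 1, 1, 1, 1); (0, 0, 2, 0, 0, 0, 0); (1, 1, 0, 0, 0, 0, 0); (0, 2, 0, 0, 0, 0, 0))


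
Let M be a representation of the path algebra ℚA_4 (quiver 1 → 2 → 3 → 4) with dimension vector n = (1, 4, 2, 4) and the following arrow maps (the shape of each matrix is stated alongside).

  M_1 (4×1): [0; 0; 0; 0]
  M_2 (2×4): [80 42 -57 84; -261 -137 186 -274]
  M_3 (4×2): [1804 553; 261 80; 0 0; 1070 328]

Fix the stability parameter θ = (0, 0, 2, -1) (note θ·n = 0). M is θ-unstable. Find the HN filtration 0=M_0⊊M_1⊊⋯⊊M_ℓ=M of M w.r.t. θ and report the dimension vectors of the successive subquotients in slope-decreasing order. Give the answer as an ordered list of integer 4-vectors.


Barcode: M ≅ I[1,1], I[2,2]^2, I[2,4]^2, I[4,4]^2. HN layers by μ_θ (3 steps, strictly decreasing):
  μ^(1)=1/2; μ^(2)=0; μ^(3)=-1

((0, 0, 2, 2); (1, 4, 0, 0); (0, 0, 0, 2))


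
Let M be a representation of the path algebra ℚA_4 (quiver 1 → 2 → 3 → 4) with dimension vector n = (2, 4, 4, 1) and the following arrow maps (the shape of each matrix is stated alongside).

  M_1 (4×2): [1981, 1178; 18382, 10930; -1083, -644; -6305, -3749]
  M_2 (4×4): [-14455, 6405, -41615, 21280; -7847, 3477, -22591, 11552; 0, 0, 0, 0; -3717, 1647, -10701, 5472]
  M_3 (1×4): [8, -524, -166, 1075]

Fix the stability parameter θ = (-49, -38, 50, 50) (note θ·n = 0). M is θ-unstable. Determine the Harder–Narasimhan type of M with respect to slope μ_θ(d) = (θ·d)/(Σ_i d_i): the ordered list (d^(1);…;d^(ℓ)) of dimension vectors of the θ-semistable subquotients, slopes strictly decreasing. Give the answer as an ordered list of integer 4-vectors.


Via rank(M_{q-1}∘⋯∘M_p): M ≅ I[1,2]^2, I[2,2], I[2,4], I[3,3]^3.
μ_θ-semistable layers: μ^(1)=50; μ^(2)=-38; μ^(3)=-49

((0, 0, 4, 1); (0, 4, 0, 0); (2, 0, 0, 0))


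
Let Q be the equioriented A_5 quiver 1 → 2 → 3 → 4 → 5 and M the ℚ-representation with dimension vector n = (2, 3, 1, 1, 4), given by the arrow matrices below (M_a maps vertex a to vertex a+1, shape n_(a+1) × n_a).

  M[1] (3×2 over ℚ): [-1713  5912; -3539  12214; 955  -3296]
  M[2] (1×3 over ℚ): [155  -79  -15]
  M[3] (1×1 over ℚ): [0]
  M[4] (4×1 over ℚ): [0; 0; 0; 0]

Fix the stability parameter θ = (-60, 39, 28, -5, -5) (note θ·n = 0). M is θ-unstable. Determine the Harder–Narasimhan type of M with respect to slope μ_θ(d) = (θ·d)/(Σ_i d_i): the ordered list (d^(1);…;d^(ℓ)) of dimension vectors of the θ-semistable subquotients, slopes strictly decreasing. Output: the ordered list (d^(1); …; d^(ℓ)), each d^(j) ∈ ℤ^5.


Via rank(M_{q-1}∘⋯∘M_p): M ≅ I[1,2], I[1,3], I[2,2], I[4,4], I[5,5]^4.
μ_θ-semistable layers: μ^(1)=39; μ^(2)=67/2; μ^(3)=-5; μ^(4)=-60

((0, 2, 0, 0, 0); (0, 1, 1, 0, 0); (0, 0, 0, 1, 4); (2, 0, 0, 0, 0))


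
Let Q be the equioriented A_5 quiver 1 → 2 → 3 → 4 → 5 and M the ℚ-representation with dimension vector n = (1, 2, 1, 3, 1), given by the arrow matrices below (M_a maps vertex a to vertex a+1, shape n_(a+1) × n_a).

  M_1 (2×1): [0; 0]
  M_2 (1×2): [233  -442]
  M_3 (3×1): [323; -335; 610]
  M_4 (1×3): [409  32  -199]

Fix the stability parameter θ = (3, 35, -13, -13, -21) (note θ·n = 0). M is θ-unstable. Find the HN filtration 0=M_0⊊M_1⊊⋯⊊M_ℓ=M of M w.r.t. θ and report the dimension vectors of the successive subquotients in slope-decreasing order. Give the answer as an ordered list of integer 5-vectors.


Via rank(M_{q-1}∘⋯∘M_p): M ≅ I[1,1], I[2,2], I[2,5], I[4,4]^2.
μ_θ-semistable layers: μ^(1)=35; μ^(2)=3; μ^(3)=-3; μ^(4)=-13

((0, 1, 0, 0, 0); (1, 0, 0, 0, 0); (0, 1, 1, 1, 1); (0, 0, 0, 2, 0))


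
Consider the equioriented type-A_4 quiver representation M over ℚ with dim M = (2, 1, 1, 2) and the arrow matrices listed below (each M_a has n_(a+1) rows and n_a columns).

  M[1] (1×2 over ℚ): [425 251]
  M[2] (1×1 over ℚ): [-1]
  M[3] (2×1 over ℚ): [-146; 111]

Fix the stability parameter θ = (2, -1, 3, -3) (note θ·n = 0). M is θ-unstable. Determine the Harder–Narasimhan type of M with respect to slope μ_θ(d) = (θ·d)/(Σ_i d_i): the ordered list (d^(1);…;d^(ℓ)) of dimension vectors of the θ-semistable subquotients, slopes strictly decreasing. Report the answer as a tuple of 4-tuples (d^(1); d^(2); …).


Barcode: M ≅ I[1,1], I[1,4], I[4,4]. HN layers by μ_θ (3 steps, strictly decreasing):
  μ^(1)=2; μ^(2)=1/4; μ^(3)=-3

((1, 0, 0, 0); (1, 1, 1, 1); (0, 0, 0, 1))


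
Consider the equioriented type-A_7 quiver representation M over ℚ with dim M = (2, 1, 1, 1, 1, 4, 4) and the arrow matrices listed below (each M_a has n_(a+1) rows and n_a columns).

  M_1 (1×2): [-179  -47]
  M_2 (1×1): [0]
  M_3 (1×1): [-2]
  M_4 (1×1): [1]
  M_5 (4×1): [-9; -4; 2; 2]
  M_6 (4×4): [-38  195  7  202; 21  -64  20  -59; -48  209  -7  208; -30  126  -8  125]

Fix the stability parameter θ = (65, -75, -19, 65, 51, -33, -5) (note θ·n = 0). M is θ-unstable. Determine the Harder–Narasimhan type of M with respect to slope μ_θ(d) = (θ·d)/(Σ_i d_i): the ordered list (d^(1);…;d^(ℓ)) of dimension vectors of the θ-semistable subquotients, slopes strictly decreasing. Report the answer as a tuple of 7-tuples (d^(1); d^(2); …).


Interval decomposition of M: I[1,1], I[1,2], I[3,7], I[6,7]^3.
HN type (ℓ=5): μ^(1)=65; μ^(2)=39/2; μ^(3)=-5; μ^(4)=-19; μ^(5)=-33

((1, 0, 0, 0, 0, 0, 0); (0, 0, 0, 1, 1, 1, 1); (1, 1, 0, 0, 0, 0, 3); (0, 0, 1, 0, 0, 0, 0); (0, 0, 0, 0, 0, 3, 0))


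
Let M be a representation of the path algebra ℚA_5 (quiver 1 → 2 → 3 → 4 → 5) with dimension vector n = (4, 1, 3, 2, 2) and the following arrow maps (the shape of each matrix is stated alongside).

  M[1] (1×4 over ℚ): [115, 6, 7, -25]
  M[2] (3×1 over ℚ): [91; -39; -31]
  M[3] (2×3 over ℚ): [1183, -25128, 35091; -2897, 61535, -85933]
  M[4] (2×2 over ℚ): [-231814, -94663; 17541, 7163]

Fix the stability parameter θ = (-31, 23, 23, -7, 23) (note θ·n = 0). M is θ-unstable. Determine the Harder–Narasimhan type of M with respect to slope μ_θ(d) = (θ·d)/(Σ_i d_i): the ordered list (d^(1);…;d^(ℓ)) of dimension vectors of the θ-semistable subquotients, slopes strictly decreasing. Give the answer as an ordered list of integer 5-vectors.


Barcode: M ≅ I[1,1]^3, I[1,5], I[3,3], I[3,5]. HN layers by μ_θ (4 steps, strictly decreasing):
  μ^(1)=23; μ^(2)=13; μ^(3)=8; μ^(4)=-31

((0, 0, 1, 0, 2); (0, 1, 1, 1, 0); (0, 0, 1, 1, 0); (4, 0, 0, 0, 0))


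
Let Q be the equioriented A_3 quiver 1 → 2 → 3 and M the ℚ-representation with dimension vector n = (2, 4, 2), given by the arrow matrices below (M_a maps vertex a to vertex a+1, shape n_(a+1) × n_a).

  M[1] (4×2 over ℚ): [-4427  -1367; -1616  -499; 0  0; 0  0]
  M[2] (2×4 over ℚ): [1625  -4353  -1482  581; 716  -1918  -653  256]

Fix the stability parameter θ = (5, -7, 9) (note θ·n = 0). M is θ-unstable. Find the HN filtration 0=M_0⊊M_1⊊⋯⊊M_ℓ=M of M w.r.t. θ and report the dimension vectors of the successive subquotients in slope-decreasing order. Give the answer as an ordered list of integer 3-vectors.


Interval decomposition of M: I[1,3]^2, I[2,2]^2.
HN type (ℓ=3): μ^(1)=9; μ^(2)=-1; μ^(3)=-7

((0, 0, 2); (2, 2, 0); (0, 2, 0))


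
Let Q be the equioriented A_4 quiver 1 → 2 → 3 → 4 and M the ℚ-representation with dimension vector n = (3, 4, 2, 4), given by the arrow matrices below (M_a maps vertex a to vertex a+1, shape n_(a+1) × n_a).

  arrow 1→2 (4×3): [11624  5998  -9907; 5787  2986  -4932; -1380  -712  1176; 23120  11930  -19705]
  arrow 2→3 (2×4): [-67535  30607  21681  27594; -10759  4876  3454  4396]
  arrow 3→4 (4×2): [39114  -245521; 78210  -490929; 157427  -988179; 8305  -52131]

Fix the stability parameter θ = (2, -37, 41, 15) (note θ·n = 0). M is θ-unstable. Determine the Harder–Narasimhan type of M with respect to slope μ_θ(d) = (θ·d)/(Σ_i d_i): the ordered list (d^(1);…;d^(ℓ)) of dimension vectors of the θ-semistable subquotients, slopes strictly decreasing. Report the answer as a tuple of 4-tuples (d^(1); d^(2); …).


Barcode: M ≅ I[1,1], I[1,4]^2, I[2,2]^2, I[4,4]^2. HN layers by μ_θ (5 steps, strictly decreasing):
  μ^(1)=28; μ^(2)=15; μ^(3)=2; μ^(4)=-35/2; μ^(5)=-37

((0, 0, 2, 2); (0, 0, 0, 2); (1, 0, 0, 0); (2, 2, 0, 0); (0, 2, 0, 0))


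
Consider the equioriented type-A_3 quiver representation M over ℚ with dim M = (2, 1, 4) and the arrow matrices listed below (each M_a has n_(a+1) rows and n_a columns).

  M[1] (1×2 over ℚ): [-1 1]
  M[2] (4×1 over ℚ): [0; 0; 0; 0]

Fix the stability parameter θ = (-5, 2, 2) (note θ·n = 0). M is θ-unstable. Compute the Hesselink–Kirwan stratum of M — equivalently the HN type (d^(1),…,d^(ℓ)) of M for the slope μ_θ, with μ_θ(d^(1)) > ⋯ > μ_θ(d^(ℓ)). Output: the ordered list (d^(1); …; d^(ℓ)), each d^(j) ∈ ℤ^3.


Barcode: M ≅ I[1,1], I[1,2], I[3,3]^4. HN layers by μ_θ (2 steps, strictly decreasing):
  μ^(1)=2; μ^(2)=-5

((0, 1, 4); (2, 0, 0))


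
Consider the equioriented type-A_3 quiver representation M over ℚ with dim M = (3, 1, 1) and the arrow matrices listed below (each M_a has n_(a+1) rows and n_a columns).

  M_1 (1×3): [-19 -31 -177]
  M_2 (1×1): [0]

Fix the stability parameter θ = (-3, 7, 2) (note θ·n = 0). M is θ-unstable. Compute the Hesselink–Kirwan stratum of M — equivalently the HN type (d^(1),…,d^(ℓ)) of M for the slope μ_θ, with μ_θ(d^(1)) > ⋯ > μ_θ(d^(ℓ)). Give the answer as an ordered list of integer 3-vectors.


Barcode: M ≅ I[1,1]^2, I[1,2], I[3,3]. HN layers by μ_θ (3 steps, strictly decreasing):
  μ^(1)=7; μ^(2)=2; μ^(3)=-3

((0, 1, 0); (0, 0, 1); (3, 0, 0))


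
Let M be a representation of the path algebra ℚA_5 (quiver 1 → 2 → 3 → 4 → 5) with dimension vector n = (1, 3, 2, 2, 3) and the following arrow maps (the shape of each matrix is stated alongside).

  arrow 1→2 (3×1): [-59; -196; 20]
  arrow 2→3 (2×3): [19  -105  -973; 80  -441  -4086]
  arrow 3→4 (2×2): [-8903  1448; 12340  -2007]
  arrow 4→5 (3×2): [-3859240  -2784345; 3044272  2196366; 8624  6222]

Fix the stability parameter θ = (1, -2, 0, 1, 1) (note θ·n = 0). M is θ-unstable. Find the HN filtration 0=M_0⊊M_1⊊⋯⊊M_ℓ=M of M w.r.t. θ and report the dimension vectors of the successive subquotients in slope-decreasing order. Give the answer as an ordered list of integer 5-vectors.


Interval decomposition of M: I[1,4], I[2,2], I[2,5], I[5,5]^2.
HN type (ℓ=4): μ^(1)=1; μ^(2)=0; μ^(3)=-1/2; μ^(4)=-2

((0, 0, 0, 2, 3); (0, 0, 2, 0, 0); (1, 1, 0, 0, 0); (0, 2, 0, 0, 0))


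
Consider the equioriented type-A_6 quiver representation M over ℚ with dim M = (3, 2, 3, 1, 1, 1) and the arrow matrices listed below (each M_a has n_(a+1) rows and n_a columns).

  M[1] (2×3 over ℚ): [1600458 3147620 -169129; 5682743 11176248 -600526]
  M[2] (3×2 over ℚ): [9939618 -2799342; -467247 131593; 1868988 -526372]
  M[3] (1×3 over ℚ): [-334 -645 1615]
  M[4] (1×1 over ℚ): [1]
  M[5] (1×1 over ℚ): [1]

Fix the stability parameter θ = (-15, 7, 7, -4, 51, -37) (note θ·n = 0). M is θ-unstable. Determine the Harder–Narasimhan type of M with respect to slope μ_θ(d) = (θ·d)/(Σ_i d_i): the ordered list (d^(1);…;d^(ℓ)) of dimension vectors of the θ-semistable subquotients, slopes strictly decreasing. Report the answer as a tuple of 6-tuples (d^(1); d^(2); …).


Via rank(M_{q-1}∘⋯∘M_p): M ≅ I[1,1], I[1,2], I[1,6], I[3,3]^2.
μ_θ-semistable layers: μ^(1)=7; μ^(2)=10/3; μ^(3)=-15

((0, 1, 2, 0, 1, 1); (0, 1, 1, 1, 0, 0); (3, 0, 0, 0, 0, 0))


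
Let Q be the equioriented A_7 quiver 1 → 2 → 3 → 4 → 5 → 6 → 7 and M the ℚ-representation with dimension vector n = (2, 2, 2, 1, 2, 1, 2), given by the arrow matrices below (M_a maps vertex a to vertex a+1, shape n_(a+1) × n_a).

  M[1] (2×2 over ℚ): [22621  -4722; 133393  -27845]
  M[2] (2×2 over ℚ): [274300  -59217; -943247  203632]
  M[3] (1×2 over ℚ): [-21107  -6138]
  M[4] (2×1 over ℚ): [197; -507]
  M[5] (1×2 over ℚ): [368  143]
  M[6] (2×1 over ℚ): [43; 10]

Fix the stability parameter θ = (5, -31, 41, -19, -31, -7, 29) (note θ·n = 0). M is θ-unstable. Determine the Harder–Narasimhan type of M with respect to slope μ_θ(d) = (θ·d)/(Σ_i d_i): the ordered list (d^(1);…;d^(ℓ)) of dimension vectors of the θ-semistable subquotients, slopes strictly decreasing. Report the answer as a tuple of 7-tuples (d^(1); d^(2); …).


Interval decomposition of M: I[1,3], I[1,7], I[5,5], I[7,7].
HN type (ℓ=5): μ^(1)=41; μ^(2)=29; μ^(3)=-4; μ^(4)=-13; μ^(5)=-31

((0, 0, 1, 0, 0, 0, 0); (0, 0, 0, 0, 0, 0, 2); (0, 0, 1, 1, 1, 1, 0); (2, 2, 0, 0, 0, 0, 0); (0, 0, 0, 0, 1, 0, 0))


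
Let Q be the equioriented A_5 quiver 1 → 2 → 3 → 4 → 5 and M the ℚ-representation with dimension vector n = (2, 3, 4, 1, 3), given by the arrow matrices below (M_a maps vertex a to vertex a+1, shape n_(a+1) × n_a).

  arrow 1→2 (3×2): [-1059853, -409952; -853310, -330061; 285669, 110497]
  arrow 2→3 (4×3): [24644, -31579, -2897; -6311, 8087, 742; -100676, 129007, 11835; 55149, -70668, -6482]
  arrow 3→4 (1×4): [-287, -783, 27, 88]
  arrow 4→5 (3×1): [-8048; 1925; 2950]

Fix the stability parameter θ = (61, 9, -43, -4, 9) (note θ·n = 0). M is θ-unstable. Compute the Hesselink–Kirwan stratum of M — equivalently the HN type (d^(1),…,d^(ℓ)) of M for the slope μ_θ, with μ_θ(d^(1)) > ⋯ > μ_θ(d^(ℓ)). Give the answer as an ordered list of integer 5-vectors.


Barcode: M ≅ I[1,3], I[1,5], I[2,3], I[3,3], I[5,5]^2. HN layers by μ_θ (4 steps, strictly decreasing):
  μ^(1)=9; μ^(2)=23/4; μ^(3)=-17; μ^(4)=-43

((1, 1, 1, 0, 3); (1, 1, 1, 1, 0); (0, 1, 1, 0, 0); (0, 0, 1, 0, 0))


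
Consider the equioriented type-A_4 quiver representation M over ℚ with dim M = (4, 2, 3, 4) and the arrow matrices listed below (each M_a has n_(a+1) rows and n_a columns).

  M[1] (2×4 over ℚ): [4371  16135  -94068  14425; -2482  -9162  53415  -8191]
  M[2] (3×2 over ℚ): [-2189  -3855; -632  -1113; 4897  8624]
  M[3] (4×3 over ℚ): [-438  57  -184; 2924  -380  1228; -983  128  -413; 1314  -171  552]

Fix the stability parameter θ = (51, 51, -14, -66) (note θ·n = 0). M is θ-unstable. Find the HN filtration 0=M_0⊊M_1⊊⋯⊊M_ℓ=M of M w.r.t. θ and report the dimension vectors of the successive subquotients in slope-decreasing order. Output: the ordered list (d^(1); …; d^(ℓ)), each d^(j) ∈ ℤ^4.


Via rank(M_{q-1}∘⋯∘M_p): M ≅ I[1,1]^2, I[1,3], I[1,4], I[3,4], I[4,4]^2.
μ_θ-semistable layers: μ^(1)=51; μ^(2)=88/3; μ^(3)=11/2; μ^(4)=-40; μ^(5)=-66

((2, 0, 0, 0); (1, 1, 1, 0); (1, 1, 1, 1); (0, 0, 1, 1); (0, 0, 0, 2))


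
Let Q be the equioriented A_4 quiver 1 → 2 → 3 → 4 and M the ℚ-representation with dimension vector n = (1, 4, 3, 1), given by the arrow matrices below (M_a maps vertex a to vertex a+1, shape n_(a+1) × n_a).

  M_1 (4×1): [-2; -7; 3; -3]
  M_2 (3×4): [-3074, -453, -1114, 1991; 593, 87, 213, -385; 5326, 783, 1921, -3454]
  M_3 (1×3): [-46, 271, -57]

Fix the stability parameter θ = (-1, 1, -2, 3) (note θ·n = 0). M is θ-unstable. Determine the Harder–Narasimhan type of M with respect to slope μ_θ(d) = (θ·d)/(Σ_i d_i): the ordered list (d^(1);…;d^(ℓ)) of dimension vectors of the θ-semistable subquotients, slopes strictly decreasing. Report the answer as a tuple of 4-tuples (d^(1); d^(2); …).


Interval decomposition of M: I[1,4], I[2,2], I[2,3]^2.
HN type (ℓ=4): μ^(1)=3; μ^(2)=1; μ^(3)=-1/2; μ^(4)=-1

((0, 0, 0, 1); (0, 1, 0, 0); (0, 3, 3, 0); (1, 0, 0, 0))


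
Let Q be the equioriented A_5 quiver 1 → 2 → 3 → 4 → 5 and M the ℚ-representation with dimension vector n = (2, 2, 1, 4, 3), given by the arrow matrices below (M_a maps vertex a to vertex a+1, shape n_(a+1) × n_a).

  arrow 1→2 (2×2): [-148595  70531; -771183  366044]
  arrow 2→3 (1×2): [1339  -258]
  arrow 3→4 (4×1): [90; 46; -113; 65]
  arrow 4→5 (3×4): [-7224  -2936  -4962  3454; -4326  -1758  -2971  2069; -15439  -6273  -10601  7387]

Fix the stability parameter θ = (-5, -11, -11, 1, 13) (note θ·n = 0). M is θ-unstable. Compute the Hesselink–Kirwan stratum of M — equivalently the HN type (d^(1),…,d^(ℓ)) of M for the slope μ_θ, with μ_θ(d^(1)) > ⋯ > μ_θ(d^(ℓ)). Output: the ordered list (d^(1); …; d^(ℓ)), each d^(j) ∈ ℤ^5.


Via rank(M_{q-1}∘⋯∘M_p): M ≅ I[1,2], I[1,4], I[4,5]^3.
μ_θ-semistable layers: μ^(1)=13; μ^(2)=1; μ^(3)=-8; μ^(4)=-9

((0, 0, 0, 0, 3); (0, 0, 0, 4, 0); (1, 1, 0, 0, 0); (1, 1, 1, 0, 0))


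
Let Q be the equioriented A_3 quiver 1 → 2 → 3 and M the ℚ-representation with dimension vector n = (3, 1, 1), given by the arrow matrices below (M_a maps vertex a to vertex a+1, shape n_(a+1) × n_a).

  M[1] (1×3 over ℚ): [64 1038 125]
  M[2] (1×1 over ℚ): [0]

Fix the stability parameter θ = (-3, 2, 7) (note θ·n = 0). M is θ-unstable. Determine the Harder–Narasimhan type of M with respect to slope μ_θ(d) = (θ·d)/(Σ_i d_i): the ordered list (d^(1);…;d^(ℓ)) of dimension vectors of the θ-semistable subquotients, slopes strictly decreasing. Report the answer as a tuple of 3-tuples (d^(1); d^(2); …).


Via rank(M_{q-1}∘⋯∘M_p): M ≅ I[1,1]^2, I[1,2], I[3,3].
μ_θ-semistable layers: μ^(1)=7; μ^(2)=2; μ^(3)=-3

((0, 0, 1); (0, 1, 0); (3, 0, 0))


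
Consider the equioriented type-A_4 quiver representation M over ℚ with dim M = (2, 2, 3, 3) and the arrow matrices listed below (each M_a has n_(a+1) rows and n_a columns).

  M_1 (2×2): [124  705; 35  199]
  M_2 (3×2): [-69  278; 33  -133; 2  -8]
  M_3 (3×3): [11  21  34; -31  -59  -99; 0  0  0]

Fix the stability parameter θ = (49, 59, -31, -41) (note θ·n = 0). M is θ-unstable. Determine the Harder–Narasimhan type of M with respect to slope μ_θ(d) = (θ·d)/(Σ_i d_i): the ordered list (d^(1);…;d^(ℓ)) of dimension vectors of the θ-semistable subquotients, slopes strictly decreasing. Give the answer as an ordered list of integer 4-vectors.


Barcode: M ≅ I[1,3], I[1,4], I[3,4], I[4,4]. HN layers by μ_θ (4 steps, strictly decreasing):
  μ^(1)=77/3; μ^(2)=9; μ^(3)=-36; μ^(4)=-41

((1, 1, 1, 0); (1, 1, 1, 1); (0, 0, 1, 1); (0, 0, 0, 1))


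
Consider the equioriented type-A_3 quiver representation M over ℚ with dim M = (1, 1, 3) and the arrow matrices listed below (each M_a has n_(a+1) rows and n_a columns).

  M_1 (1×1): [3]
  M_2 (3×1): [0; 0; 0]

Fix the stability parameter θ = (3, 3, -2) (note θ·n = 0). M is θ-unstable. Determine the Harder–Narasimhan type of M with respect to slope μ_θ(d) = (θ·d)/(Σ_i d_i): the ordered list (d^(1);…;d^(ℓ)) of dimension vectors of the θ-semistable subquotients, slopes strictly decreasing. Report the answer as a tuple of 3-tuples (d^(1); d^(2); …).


Via rank(M_{q-1}∘⋯∘M_p): M ≅ I[1,2], I[3,3]^3.
μ_θ-semistable layers: μ^(1)=3; μ^(2)=-2

((1, 1, 0); (0, 0, 3))


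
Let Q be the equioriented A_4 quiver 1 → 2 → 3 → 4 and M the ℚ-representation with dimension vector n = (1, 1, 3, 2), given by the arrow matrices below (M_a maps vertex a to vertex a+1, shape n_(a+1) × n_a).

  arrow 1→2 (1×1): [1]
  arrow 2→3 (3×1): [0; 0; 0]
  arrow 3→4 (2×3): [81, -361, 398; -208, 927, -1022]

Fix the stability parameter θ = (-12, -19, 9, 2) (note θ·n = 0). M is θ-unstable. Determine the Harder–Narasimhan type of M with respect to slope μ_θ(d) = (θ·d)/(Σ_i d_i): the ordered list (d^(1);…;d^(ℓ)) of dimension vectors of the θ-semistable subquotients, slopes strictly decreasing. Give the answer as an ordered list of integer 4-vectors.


Via rank(M_{q-1}∘⋯∘M_p): M ≅ I[1,2], I[3,3], I[3,4]^2.
μ_θ-semistable layers: μ^(1)=9; μ^(2)=11/2; μ^(3)=-31/2

((0, 0, 1, 0); (0, 0, 2, 2); (1, 1, 0, 0))


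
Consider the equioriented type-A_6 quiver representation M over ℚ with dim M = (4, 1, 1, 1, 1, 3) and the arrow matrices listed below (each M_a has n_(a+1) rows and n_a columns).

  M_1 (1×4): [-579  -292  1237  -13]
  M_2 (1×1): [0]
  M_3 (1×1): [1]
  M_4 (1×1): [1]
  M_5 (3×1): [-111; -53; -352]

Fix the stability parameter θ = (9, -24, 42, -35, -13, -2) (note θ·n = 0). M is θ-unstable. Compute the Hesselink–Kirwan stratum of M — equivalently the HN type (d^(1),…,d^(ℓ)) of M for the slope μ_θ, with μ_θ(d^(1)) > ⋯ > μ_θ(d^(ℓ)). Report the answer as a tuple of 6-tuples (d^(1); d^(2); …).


Via rank(M_{q-1}∘⋯∘M_p): M ≅ I[1,1]^3, I[1,2], I[3,6], I[6,6]^2.
μ_θ-semistable layers: μ^(1)=9; μ^(2)=-2; μ^(3)=-15/2

((3, 0, 0, 0, 0, 0); (0, 0, 1, 1, 1, 3); (1, 1, 0, 0, 0, 0))


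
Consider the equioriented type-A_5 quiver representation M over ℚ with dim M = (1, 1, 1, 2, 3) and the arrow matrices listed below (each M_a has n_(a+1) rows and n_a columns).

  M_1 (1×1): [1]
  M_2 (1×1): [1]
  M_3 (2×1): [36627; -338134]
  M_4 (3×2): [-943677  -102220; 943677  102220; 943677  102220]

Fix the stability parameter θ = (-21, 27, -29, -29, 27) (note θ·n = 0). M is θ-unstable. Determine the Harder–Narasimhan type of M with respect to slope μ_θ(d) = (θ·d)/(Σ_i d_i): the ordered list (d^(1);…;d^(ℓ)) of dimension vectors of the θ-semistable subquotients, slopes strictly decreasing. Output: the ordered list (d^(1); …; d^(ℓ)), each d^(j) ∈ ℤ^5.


Via rank(M_{q-1}∘⋯∘M_p): M ≅ I[1,5], I[4,4], I[5,5]^2.
μ_θ-semistable layers: μ^(1)=27; μ^(2)=-31/3; μ^(3)=-21; μ^(4)=-29

((0, 0, 0, 0, 3); (0, 1, 1, 1, 0); (1, 0, 0, 0, 0); (0, 0, 0, 1, 0))


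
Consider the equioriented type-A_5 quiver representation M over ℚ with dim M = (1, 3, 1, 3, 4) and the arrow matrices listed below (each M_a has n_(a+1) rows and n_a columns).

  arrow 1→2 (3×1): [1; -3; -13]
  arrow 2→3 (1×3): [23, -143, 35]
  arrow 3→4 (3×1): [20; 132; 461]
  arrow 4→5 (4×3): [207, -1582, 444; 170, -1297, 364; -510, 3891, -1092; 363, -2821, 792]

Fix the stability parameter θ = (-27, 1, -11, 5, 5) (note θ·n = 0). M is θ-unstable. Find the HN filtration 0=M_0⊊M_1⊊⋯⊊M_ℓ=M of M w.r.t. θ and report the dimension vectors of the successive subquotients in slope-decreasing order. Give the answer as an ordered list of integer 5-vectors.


Via rank(M_{q-1}∘⋯∘M_p): M ≅ I[1,4], I[2,2]^2, I[4,5]^2, I[5,5]^2.
μ_θ-semistable layers: μ^(1)=5; μ^(2)=1; μ^(3)=-5; μ^(4)=-27

((0, 0, 0, 3, 4); (0, 2, 0, 0, 0); (0, 1, 1, 0, 0); (1, 0, 0, 0, 0))


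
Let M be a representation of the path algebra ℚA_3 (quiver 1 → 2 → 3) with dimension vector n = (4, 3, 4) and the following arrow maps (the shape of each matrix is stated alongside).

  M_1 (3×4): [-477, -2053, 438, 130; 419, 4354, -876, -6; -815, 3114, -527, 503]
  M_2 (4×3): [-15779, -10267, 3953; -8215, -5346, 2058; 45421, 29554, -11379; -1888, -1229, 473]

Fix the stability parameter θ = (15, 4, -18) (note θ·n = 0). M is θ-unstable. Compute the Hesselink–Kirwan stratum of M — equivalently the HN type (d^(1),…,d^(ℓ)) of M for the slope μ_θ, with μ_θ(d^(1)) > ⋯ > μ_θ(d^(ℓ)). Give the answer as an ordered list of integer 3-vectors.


Via rank(M_{q-1}∘⋯∘M_p): M ≅ I[1,1], I[1,3]^3, I[3,3].
μ_θ-semistable layers: μ^(1)=15; μ^(2)=1/3; μ^(3)=-18

((1, 0, 0); (3, 3, 3); (0, 0, 1))


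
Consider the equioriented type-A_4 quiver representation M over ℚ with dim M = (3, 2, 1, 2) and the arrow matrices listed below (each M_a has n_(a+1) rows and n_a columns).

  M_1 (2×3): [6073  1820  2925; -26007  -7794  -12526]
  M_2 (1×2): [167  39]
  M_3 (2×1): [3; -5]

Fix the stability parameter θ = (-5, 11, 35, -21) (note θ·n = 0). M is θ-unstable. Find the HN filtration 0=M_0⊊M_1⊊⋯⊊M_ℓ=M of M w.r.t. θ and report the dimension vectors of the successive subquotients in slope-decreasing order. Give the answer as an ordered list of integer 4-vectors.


Via rank(M_{q-1}∘⋯∘M_p): M ≅ I[1,1], I[1,2], I[1,4], I[4,4].
μ_θ-semistable layers: μ^(1)=11; μ^(2)=25/3; μ^(3)=-5; μ^(4)=-21

((0, 1, 0, 0); (0, 1, 1, 1); (3, 0, 0, 0); (0, 0, 0, 1))


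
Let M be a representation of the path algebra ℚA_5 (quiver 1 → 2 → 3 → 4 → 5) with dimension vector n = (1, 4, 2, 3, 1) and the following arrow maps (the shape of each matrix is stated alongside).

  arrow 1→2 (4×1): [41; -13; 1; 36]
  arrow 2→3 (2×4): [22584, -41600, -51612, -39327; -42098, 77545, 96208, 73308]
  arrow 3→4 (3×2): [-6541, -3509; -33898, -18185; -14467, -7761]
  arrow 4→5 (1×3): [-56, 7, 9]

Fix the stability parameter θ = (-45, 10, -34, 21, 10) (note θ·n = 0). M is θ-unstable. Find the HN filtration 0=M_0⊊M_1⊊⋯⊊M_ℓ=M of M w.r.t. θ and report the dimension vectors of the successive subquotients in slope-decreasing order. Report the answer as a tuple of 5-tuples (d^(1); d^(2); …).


Via rank(M_{q-1}∘⋯∘M_p): M ≅ I[1,4], I[2,2]^2, I[2,5], I[4,4].
μ_θ-semistable layers: μ^(1)=21; μ^(2)=31/2; μ^(3)=10; μ^(4)=-12; μ^(5)=-45

((0, 0, 0, 2, 0); (0, 0, 0, 1, 1); (0, 2, 0, 0, 0); (0, 2, 2, 0, 0); (1, 0, 0, 0, 0))


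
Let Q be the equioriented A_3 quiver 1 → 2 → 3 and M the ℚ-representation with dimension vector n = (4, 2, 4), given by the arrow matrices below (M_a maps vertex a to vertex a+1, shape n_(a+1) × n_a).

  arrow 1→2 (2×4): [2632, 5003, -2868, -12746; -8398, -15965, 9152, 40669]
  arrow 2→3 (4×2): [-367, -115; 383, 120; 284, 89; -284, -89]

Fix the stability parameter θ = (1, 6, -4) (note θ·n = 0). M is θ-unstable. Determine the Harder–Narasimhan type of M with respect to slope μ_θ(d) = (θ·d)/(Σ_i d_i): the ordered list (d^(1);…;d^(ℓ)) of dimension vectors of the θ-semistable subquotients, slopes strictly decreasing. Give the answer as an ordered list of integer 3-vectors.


Barcode: M ≅ I[1,1]^2, I[1,3]^2, I[3,3]^2. HN layers by μ_θ (2 steps, strictly decreasing):
  μ^(1)=1; μ^(2)=-4

((4, 2, 2); (0, 0, 2))


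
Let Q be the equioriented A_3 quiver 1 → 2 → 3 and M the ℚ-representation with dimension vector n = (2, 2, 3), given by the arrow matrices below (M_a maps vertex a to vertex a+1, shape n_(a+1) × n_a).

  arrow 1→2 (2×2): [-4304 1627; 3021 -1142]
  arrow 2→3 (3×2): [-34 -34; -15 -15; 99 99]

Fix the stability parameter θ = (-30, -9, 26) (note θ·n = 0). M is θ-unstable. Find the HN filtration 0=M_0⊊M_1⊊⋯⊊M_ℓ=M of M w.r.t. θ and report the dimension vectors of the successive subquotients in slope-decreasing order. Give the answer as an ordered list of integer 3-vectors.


Via rank(M_{q-1}∘⋯∘M_p): M ≅ I[1,2], I[1,3], I[3,3]^2.
μ_θ-semistable layers: μ^(1)=26; μ^(2)=-9; μ^(3)=-30

((0, 0, 3); (0, 2, 0); (2, 0, 0))


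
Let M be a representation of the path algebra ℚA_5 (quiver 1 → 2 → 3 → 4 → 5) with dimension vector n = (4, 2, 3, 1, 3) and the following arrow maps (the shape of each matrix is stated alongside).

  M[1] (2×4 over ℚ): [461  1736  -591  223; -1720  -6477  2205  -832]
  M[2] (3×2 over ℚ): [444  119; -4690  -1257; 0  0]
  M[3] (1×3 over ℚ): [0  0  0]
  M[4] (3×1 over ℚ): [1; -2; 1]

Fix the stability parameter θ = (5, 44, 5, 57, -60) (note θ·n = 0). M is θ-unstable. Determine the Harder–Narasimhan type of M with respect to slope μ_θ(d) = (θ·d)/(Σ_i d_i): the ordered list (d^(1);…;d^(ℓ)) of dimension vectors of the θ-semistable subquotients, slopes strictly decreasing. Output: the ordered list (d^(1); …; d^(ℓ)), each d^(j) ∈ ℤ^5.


Interval decomposition of M: I[1,1]^2, I[1,3]^2, I[3,3], I[4,5], I[5,5]^2.
HN type (ℓ=4): μ^(1)=49/2; μ^(2)=5; μ^(3)=-3/2; μ^(4)=-60

((0, 2, 2, 0, 0); (4, 0, 1, 0, 0); (0, 0, 0, 1, 1); (0, 0, 0, 0, 2))


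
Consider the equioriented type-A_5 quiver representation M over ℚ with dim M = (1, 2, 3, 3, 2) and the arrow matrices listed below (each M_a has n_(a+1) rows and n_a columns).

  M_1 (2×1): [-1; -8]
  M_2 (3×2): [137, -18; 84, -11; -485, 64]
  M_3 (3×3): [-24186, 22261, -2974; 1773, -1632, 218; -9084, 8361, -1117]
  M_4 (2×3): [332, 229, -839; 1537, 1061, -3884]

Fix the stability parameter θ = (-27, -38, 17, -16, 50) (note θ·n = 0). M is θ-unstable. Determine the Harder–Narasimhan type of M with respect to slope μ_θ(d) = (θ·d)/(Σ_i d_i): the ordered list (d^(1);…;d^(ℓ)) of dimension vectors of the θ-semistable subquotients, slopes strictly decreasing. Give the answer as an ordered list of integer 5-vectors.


Barcode: M ≅ I[1,5], I[2,5], I[3,4]. HN layers by μ_θ (4 steps, strictly decreasing):
  μ^(1)=50; μ^(2)=1/2; μ^(3)=-65/2; μ^(4)=-38

((0, 0, 0, 0, 2); (0, 0, 3, 3, 0); (1, 1, 0, 0, 0); (0, 1, 0, 0, 0))


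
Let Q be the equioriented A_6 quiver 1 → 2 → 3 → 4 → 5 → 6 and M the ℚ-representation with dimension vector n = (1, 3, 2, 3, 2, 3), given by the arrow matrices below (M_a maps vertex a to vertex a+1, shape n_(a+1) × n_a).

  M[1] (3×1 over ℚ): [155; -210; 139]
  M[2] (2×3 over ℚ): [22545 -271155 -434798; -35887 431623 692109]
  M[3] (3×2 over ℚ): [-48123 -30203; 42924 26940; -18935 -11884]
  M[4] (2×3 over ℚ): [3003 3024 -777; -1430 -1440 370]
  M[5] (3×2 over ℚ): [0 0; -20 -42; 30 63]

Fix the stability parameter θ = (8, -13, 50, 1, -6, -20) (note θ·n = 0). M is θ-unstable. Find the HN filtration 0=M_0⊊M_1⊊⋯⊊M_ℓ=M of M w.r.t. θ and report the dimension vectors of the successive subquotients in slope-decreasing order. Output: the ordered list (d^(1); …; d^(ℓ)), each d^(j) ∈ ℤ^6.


Barcode: M ≅ I[1,5], I[2,2], I[2,4], I[4,4], I[5,6], I[6,6]^2. HN layers by μ_θ (6 steps, strictly decreasing):
  μ^(1)=51/2; μ^(2)=15; μ^(3)=1; μ^(4)=-5/2; μ^(5)=-13; μ^(6)=-20

((0, 0, 1, 1, 0, 0); (0, 0, 1, 1, 1, 0); (0, 0, 0, 1, 0, 0); (1, 1, 0, 0, 0, 0); (0, 2, 0, 0, 1, 1); (0, 0, 0, 0, 0, 2))


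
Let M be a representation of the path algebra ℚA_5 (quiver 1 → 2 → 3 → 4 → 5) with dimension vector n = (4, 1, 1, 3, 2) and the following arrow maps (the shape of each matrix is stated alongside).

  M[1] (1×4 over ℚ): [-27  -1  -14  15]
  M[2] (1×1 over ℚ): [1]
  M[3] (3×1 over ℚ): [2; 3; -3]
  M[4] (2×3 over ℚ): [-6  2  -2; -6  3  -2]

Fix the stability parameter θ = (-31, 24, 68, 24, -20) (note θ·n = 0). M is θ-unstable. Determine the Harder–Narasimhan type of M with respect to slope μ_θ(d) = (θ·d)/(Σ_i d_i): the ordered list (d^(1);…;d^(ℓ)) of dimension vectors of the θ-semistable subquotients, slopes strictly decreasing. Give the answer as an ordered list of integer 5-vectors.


Via rank(M_{q-1}∘⋯∘M_p): M ≅ I[1,1]^3, I[1,5], I[4,4], I[4,5].
μ_θ-semistable layers: μ^(1)=24; μ^(2)=2; μ^(3)=-31

((0, 1, 1, 2, 1); (0, 0, 0, 1, 1); (4, 0, 0, 0, 0))


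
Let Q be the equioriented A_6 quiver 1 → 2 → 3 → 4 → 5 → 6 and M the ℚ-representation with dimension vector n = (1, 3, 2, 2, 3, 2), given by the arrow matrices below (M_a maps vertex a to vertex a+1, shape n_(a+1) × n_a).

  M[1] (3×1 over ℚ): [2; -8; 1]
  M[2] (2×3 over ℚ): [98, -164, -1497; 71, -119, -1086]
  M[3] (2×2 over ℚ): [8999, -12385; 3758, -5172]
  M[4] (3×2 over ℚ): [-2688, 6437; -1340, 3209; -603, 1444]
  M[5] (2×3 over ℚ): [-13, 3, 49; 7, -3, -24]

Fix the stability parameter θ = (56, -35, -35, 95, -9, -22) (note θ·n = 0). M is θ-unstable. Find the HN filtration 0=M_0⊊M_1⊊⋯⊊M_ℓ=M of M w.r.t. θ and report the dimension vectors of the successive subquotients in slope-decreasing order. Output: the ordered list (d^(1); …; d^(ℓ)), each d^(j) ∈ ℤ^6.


Interval decomposition of M: I[1,6], I[2,2], I[2,5], I[5,6].
HN type (ℓ=5): μ^(1)=43; μ^(2)=64/3; μ^(3)=-14/3; μ^(4)=-31/2; μ^(5)=-35

((0, 0, 0, 1, 1, 0); (0, 0, 0, 1, 1, 1); (1, 1, 1, 0, 0, 0); (0, 0, 0, 0, 1, 1); (0, 2, 1, 0, 0, 0))


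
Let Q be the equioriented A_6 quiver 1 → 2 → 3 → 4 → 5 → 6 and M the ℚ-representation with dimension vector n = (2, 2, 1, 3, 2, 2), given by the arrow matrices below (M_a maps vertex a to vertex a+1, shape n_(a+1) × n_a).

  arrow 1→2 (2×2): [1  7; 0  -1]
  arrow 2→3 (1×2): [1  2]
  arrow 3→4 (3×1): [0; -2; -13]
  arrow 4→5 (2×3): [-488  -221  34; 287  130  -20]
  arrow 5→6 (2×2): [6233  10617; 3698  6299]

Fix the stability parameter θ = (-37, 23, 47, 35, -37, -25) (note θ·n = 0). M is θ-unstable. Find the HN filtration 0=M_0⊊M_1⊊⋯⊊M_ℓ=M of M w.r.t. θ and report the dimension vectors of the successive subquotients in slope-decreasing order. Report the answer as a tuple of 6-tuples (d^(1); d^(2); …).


Interval decomposition of M: I[1,2], I[1,4], I[4,6]^2.
HN type (ℓ=4): μ^(1)=41; μ^(2)=23; μ^(3)=-9; μ^(4)=-37

((0, 0, 1, 1, 0, 0); (0, 2, 0, 0, 0, 0); (0, 0, 0, 2, 2, 2); (2, 0, 0, 0, 0, 0))


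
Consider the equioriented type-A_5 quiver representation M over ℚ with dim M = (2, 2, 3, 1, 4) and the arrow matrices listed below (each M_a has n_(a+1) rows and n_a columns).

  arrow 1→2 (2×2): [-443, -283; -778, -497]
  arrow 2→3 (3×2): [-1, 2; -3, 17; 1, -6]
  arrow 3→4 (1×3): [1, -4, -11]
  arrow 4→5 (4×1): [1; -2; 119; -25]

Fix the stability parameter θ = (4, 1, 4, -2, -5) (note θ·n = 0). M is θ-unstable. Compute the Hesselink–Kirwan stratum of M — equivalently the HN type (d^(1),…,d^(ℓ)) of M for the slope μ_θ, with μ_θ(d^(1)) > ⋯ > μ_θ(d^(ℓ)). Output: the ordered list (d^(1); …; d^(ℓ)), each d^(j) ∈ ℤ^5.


Barcode: M ≅ I[1,3]^2, I[3,5], I[5,5]^3. HN layers by μ_θ (4 steps, strictly decreasing):
  μ^(1)=4; μ^(2)=5/2; μ^(3)=-1; μ^(4)=-5

((0, 0, 2, 0, 0); (2, 2, 0, 0, 0); (0, 0, 1, 1, 1); (0, 0, 0, 0, 3))


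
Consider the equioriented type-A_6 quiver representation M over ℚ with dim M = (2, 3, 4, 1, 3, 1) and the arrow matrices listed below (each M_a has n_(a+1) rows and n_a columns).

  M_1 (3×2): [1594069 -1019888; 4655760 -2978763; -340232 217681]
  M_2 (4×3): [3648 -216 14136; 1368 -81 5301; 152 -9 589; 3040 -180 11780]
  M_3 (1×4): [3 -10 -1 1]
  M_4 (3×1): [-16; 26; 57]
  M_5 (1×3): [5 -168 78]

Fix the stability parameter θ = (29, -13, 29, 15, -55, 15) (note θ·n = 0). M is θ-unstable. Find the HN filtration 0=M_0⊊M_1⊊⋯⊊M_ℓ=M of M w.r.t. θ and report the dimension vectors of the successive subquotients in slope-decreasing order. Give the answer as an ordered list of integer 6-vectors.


Interval decomposition of M: I[1,2]^2, I[2,6], I[3,3]^3, I[5,5]^2.
HN type (ℓ=6): μ^(1)=29; μ^(2)=15; μ^(3)=8; μ^(4)=-11/3; μ^(5)=-13; μ^(6)=-55

((0, 0, 3, 0, 0, 0); (0, 0, 0, 0, 0, 1); (2, 2, 0, 0, 0, 0); (0, 0, 1, 1, 1, 0); (0, 1, 0, 0, 0, 0); (0, 0, 0, 0, 2, 0))


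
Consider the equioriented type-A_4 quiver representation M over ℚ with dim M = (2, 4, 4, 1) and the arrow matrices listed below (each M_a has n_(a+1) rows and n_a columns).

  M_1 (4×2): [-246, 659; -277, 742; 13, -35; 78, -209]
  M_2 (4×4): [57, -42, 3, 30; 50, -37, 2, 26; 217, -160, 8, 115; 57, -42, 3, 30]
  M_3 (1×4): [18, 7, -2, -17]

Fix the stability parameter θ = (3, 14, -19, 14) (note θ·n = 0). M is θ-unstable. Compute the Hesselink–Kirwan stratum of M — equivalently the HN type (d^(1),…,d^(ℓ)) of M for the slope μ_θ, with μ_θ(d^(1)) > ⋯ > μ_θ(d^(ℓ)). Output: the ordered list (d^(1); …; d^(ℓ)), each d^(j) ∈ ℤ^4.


Interval decomposition of M: I[1,2], I[1,4], I[2,3]^2, I[3,3].
HN type (ℓ=5): μ^(1)=14; μ^(2)=3; μ^(3)=-2/3; μ^(4)=-5/2; μ^(5)=-19

((0, 1, 0, 1); (1, 0, 0, 0); (1, 1, 1, 0); (0, 2, 2, 0); (0, 0, 1, 0))


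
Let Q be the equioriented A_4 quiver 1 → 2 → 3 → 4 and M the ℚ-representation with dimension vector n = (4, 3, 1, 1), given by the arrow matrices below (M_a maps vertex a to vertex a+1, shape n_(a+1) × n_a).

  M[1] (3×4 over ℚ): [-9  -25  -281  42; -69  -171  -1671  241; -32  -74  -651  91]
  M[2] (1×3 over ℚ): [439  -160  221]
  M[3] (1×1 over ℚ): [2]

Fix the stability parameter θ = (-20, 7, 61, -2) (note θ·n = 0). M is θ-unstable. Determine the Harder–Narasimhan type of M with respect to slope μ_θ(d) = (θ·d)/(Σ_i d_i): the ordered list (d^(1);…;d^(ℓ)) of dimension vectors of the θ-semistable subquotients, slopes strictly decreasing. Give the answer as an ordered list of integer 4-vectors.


Barcode: M ≅ I[1,1], I[1,2]^2, I[1,4]. HN layers by μ_θ (3 steps, strictly decreasing):
  μ^(1)=59/2; μ^(2)=7; μ^(3)=-20

((0, 0, 1, 1); (0, 3, 0, 0); (4, 0, 0, 0))


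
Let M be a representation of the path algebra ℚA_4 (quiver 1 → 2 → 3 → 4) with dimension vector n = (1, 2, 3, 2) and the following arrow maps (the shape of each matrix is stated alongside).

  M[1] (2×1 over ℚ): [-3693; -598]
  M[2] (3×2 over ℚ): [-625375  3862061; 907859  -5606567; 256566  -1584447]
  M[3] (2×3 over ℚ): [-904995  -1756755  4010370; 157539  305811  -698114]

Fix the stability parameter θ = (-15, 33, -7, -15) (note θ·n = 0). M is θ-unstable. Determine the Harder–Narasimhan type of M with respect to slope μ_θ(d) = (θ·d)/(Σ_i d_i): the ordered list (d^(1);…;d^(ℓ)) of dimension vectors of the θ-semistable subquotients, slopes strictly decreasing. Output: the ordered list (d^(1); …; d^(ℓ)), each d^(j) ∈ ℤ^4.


Interval decomposition of M: I[1,3], I[2,3], I[3,4], I[4,4].
HN type (ℓ=3): μ^(1)=13; μ^(2)=-11; μ^(3)=-15

((0, 2, 2, 0); (0, 0, 1, 1); (1, 0, 0, 1))


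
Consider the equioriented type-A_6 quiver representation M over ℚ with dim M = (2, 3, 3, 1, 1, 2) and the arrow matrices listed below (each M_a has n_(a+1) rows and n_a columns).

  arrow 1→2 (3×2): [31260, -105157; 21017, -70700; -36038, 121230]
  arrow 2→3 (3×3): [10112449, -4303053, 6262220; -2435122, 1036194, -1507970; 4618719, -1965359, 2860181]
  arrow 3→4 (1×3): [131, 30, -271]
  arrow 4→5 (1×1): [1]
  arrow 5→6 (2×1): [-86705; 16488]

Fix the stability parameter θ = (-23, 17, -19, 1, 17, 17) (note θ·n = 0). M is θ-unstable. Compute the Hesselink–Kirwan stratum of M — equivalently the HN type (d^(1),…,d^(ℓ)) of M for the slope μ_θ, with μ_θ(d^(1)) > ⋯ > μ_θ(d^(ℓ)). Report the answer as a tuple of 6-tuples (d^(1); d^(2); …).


Via rank(M_{q-1}∘⋯∘M_p): M ≅ I[1,2], I[1,3], I[2,6], I[3,3], I[6,6].
μ_θ-semistable layers: μ^(1)=17; μ^(2)=1; μ^(3)=-1; μ^(4)=-19; μ^(5)=-23

((0, 1, 0, 0, 1, 2); (0, 0, 0, 1, 0, 0); (0, 2, 2, 0, 0, 0); (0, 0, 1, 0, 0, 0); (2, 0, 0, 0, 0, 0))


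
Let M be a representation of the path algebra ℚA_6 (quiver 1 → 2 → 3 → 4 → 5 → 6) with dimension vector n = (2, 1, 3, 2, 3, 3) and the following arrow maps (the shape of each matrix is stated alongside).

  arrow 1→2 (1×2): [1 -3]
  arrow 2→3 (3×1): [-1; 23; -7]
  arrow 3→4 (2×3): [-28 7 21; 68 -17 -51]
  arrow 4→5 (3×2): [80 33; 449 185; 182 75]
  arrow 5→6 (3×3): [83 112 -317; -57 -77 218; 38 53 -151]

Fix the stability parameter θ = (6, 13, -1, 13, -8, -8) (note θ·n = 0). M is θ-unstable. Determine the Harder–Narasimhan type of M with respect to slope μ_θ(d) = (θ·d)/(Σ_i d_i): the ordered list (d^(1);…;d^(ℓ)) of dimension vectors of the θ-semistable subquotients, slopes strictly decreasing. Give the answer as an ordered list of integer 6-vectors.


Via rank(M_{q-1}∘⋯∘M_p): M ≅ I[1,1], I[1,6], I[3,3]^2, I[4,6], I[5,6].
μ_θ-semistable layers: μ^(1)=6; μ^(2)=5/2; μ^(3)=-1; μ^(4)=-8

((1, 0, 0, 0, 0, 0); (1, 1, 1, 1, 1, 1); (0, 0, 2, 1, 1, 1); (0, 0, 0, 0, 1, 1))
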